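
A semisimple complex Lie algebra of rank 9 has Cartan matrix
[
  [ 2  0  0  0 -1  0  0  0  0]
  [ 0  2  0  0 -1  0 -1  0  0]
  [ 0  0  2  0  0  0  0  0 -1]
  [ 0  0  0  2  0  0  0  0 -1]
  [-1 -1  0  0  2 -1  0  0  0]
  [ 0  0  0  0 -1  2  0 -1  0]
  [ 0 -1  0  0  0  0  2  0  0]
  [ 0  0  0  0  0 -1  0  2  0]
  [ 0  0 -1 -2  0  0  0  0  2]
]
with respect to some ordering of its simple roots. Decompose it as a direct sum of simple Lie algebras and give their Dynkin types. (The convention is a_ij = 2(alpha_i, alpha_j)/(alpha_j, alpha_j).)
The diagram associated to this matrix has two connected components: the simple roots {alpha_3, alpha_4, alpha_9} form a chain of 3 nodes with a double edge at one end; the terminal node there is the unique short simple root (B_3), and {alpha_1, alpha_2, alpha_5, alpha_6, alpha_7, alpha_8} form a chain of 5 nodes with one extra node attached to the third node from one end (E_6). A semisimple Lie algebra decomposes uniquely as the direct sum of simple ideals, one per connected component of its Dynkin diagram, so g ≅ B_3 ⊕ E_6 (dimension 21 + 78 = 99).

B3 ⊕ E6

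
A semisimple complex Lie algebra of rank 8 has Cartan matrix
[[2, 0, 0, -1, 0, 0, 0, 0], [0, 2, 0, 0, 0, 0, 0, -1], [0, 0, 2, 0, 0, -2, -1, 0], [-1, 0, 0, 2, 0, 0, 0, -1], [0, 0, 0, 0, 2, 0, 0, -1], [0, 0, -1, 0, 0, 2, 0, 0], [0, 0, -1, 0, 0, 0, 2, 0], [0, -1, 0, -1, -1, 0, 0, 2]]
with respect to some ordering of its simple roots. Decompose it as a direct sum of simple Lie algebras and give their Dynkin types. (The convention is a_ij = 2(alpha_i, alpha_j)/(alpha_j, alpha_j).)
The diagram associated to this matrix has two connected components: the simple roots {alpha_3, alpha_6, alpha_7} form a chain of 3 nodes with a double edge at one end; the terminal node there is the unique short simple root (B_3), and {alpha_1, alpha_2, alpha_4, alpha_5, alpha_8} form a chain of 3 nodes with a fork of two nodes at one end (D_5). A semisimple Lie algebra decomposes uniquely as the direct sum of simple ideals, one per connected component of its Dynkin diagram, so g ≅ B_3 ⊕ D_5 (dimension 21 + 45 = 66).

B_3 (so(7)) + D_5 (so(10))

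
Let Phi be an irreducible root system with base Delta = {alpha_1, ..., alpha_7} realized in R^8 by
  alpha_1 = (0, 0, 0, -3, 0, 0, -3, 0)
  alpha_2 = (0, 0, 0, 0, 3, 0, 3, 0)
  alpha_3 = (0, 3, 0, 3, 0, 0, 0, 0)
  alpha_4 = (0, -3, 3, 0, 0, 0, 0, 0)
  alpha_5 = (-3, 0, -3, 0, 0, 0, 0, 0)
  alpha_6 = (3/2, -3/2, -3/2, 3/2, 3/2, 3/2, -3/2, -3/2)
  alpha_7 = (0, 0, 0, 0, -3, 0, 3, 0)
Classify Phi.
E7

Compute the Cartan integers a_ij = 2(alpha_i, alpha_j)/(alpha_j, alpha_j); the resulting 7x7 Cartan matrix is
[[2, -1, -1, 0, 0, 0, -1], [-1, 2, 0, 0, 0, 0, 0], [-1, 0, 2, -1, 0, 0, 0], [0, 0, -1, 2, -1, 0, 0], [0, 0, 0, -1, 2, 0, 0], [0, 0, 0, 0, 0, 2, -1], [-1, 0, 0, 0, 0, -1, 2]].
All simple roots have the same length, so the diagram is simply laced. The associated Dynkin diagram is a chain of 6 nodes with one extra node attached to the third node from one end (E_7), so the type is E_7.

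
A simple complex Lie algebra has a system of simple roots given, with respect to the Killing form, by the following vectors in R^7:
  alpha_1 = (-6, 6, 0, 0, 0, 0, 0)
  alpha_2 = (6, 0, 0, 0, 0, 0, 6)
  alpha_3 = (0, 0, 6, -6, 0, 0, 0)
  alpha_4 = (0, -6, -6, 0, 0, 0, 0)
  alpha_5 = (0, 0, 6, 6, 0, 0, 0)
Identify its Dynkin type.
Compute the Cartan integers a_ij = 2(alpha_i, alpha_j)/(alpha_j, alpha_j); the resulting 5x5 Cartan matrix is
[[2, -1, 0, -1, 0], [-1, 2, 0, 0, 0], [0, 0, 2, -1, 0], [-1, 0, -1, 2, -1], [0, 0, 0, -1, 2]].
All simple roots have the same length, so the diagram is simply laced. The associated Dynkin diagram is a chain of 3 nodes with a fork of two nodes at one end (D_5), so the type is D_5 (the algebra so(10)).

D_5 (so(10))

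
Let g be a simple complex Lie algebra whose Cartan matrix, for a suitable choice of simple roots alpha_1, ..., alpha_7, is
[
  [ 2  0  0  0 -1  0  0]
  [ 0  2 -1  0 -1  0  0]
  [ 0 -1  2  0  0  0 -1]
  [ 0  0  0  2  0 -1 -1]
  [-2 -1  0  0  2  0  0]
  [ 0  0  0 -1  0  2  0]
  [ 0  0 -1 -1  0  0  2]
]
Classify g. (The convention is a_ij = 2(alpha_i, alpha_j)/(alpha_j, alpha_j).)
The matrix has rank 7 with 2's on the diagonal. Reading the off-diagonal entries as Dynkin edges (a single edge where a_ij = a_ji = -1; a double or triple edge where a_ij * a_ji = 2 or 3), the diagram is a chain of 7 nodes with a double edge at one end; the terminal node there is the unique short simple root (B_7). One simple-root ordering that puts it in standard form is (alpha_6, alpha_4, alpha_7, alpha_3, alpha_2, alpha_5, alpha_1). So the algebra is type B_7, i.e. so(15).

B_7 (so(15))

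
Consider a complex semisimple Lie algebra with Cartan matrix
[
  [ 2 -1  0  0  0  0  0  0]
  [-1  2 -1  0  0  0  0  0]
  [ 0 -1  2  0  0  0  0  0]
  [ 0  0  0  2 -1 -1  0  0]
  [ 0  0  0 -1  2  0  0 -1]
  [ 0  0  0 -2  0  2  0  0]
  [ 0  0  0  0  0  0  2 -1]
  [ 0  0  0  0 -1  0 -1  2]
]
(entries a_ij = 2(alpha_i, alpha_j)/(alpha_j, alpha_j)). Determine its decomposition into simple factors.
The diagram associated to this matrix has two connected components: the simple roots {alpha_1, alpha_2, alpha_3} form a chain of 3 nodes with single edges (A_3), and {alpha_4, alpha_5, alpha_6, alpha_7, alpha_8} form a chain of 5 nodes with a double edge at one end; the terminal node there is the unique long simple root (C_5). A semisimple Lie algebra decomposes uniquely as the direct sum of simple ideals, one per connected component of its Dynkin diagram, so g ≅ A_3 ⊕ C_5 (dimension 15 + 55 = 70).

A3 ⊕ C5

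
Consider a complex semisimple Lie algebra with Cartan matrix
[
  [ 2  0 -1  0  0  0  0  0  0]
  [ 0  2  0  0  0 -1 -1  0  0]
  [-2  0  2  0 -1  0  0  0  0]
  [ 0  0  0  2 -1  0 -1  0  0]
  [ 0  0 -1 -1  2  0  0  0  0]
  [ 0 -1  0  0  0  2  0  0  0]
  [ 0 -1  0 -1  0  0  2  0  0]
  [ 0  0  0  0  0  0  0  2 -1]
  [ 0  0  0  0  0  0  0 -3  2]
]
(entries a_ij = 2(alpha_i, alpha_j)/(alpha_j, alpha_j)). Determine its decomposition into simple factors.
B_7 (so(15)) + G_2

The diagram associated to this matrix has two connected components: the simple roots {alpha_1, alpha_2, alpha_3, alpha_4, alpha_5, alpha_6, alpha_7} form a chain of 7 nodes with a double edge at one end; the terminal node there is the unique short simple root (B_7), and {alpha_8, alpha_9} form two nodes joined by a triple edge (G_2). A semisimple Lie algebra decomposes uniquely as the direct sum of simple ideals, one per connected component of its Dynkin diagram, so g ≅ B_7 ⊕ G_2 (dimension 105 + 14 = 119).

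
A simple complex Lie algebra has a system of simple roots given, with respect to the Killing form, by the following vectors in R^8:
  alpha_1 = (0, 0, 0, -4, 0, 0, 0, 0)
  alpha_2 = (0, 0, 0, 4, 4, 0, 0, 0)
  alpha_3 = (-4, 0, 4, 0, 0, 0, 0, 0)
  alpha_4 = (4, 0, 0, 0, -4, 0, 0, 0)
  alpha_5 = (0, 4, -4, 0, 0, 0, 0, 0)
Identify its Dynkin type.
B_5 (so(11))

Compute the Cartan integers a_ij = 2(alpha_i, alpha_j)/(alpha_j, alpha_j); the resulting 5x5 Cartan matrix is
[[2, -1, 0, 0, 0], [-2, 2, 0, -1, 0], [0, 0, 2, -1, -1], [0, -1, -1, 2, 0], [0, 0, -1, 0, 2]].
The roots have two lengths (squared-length ratio 2:1); the short ones are alpha_{1}. The associated Dynkin diagram is a chain of 5 nodes with a double edge at one end; the terminal node there is the unique short simple root (B_5), so the type is B_5 (the algebra so(11)).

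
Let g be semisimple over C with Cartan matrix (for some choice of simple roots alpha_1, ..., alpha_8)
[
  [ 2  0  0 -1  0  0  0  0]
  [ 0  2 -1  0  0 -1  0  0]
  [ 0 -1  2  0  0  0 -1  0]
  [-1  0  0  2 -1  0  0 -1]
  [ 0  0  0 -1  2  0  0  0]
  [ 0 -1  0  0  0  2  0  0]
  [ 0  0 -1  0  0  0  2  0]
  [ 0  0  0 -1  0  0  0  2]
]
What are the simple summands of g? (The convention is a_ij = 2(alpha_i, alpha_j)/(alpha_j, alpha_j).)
A_4 + D_4

The diagram associated to this matrix has two connected components: the simple roots {alpha_2, alpha_3, alpha_6, alpha_7} form a chain of 4 nodes with single edges (A_4), and {alpha_1, alpha_4, alpha_5, alpha_8} form a chain of 2 nodes with a fork of two nodes at one end (D_4). A semisimple Lie algebra decomposes uniquely as the direct sum of simple ideals, one per connected component of its Dynkin diagram, so g ≅ A_4 ⊕ D_4 (dimension 24 + 28 = 52).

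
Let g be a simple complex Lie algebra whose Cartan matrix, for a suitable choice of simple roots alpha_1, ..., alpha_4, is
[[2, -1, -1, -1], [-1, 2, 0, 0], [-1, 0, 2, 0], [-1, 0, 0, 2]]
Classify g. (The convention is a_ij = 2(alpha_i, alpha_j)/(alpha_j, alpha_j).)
D_4

The matrix has rank 4 with 2's on the diagonal. Reading the off-diagonal entries as Dynkin edges (a single edge where a_ij = a_ji = -1; a double or triple edge where a_ij * a_ji = 2 or 3), the diagram is a chain of 2 nodes with a fork of two nodes at one end (D_4). One simple-root ordering that puts it in standard form is (alpha_3, alpha_1, alpha_4, alpha_2). So the algebra is type D_4, i.e. so(8).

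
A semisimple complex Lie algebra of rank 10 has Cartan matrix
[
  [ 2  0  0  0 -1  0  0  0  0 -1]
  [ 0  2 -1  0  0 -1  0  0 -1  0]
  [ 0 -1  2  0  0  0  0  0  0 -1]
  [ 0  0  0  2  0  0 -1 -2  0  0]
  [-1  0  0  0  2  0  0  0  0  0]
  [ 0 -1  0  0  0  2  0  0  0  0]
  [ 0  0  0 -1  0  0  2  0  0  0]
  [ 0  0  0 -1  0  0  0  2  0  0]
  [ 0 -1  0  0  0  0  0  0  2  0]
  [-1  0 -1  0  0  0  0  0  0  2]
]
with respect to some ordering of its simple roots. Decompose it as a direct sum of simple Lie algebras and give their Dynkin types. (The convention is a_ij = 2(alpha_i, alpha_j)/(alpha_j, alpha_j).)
The diagram associated to this matrix has two connected components: the simple roots {alpha_4, alpha_7, alpha_8} form a chain of 3 nodes with a double edge at one end; the terminal node there is the unique short simple root (B_3), and {alpha_1, alpha_2, alpha_3, alpha_5, alpha_6, alpha_9, alpha_10} form a chain of 5 nodes with a fork of two nodes at one end (D_7). A semisimple Lie algebra decomposes uniquely as the direct sum of simple ideals, one per connected component of its Dynkin diagram, so g ≅ B_3 ⊕ D_7 (dimension 21 + 91 = 112).

type B_3 ⊕ type D_7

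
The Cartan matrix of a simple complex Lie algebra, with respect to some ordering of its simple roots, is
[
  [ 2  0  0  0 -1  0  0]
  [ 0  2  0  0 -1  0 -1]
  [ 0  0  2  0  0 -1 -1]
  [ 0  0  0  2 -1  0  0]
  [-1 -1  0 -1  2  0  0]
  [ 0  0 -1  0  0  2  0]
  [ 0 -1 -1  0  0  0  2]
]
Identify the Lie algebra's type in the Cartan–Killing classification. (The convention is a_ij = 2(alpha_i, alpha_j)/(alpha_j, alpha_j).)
The matrix has rank 7 with 2's on the diagonal. Reading the off-diagonal entries as Dynkin edges (a single edge where a_ij = a_ji = -1; a double or triple edge where a_ij * a_ji = 2 or 3), the diagram is a chain of 5 nodes with a fork of two nodes at one end (D_7). One simple-root ordering that puts it in standard form is (alpha_6, alpha_3, alpha_7, alpha_2, alpha_5, alpha_4, alpha_1). So the algebra is type D_7, i.e. so(14).

D_7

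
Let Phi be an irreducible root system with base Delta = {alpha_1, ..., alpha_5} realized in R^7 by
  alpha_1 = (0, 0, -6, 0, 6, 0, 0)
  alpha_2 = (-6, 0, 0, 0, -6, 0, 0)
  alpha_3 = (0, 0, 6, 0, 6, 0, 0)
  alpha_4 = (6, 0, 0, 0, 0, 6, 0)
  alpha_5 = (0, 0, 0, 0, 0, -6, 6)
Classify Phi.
Compute the Cartan integers a_ij = 2(alpha_i, alpha_j)/(alpha_j, alpha_j); the resulting 5x5 Cartan matrix is
[[2, -1, 0, 0, 0], [-1, 2, -1, -1, 0], [0, -1, 2, 0, 0], [0, -1, 0, 2, -1], [0, 0, 0, -1, 2]].
All simple roots have the same length, so the diagram is simply laced. The associated Dynkin diagram is a chain of 3 nodes with a fork of two nodes at one end (D_5), so the type is D_5 (the algebra so(10)).

D5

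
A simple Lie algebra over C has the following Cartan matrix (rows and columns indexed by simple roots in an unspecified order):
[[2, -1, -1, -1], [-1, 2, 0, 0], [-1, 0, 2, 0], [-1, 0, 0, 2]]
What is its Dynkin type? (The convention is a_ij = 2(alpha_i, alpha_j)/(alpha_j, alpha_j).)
The matrix has rank 4 with 2's on the diagonal. Reading the off-diagonal entries as Dynkin edges (a single edge where a_ij = a_ji = -1; a double or triple edge where a_ij * a_ji = 2 or 3), the diagram is a chain of 2 nodes with a fork of two nodes at one end (D_4). One simple-root ordering that puts it in standard form is (alpha_4, alpha_1, alpha_2, alpha_3). So the algebra is type D_4, i.e. so(8).

D_4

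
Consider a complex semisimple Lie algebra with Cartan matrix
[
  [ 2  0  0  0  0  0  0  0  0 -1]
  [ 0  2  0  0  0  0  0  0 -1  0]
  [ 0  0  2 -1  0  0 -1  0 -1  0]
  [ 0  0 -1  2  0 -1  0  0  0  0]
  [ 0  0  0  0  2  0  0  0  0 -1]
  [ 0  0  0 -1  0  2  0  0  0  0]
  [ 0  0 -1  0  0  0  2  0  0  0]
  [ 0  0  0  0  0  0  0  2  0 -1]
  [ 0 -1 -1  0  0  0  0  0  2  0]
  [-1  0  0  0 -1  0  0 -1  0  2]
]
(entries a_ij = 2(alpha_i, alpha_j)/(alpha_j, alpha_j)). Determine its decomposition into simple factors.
D4 ⊕ E6

The diagram associated to this matrix has two connected components: the simple roots {alpha_1, alpha_5, alpha_8, alpha_10} form a chain of 2 nodes with a fork of two nodes at one end (D_4), and {alpha_2, alpha_3, alpha_4, alpha_6, alpha_7, alpha_9} form a chain of 5 nodes with one extra node attached to the third node from one end (E_6). A semisimple Lie algebra decomposes uniquely as the direct sum of simple ideals, one per connected component of its Dynkin diagram, so g ≅ D_4 ⊕ E_6 (dimension 28 + 78 = 106).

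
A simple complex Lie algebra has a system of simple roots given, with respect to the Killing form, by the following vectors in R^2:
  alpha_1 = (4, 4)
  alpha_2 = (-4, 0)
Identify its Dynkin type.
Compute the Cartan integers a_ij = 2(alpha_i, alpha_j)/(alpha_j, alpha_j); the resulting 2x2 Cartan matrix is
[[2, -2], [-1, 2]].
The roots have two lengths (squared-length ratio 2:1); the short ones are alpha_{2}. The associated Dynkin diagram is a chain of 2 nodes with a double edge at one end; the terminal node there is the unique short simple root (B_2), so the type is B_2 (the algebra so(5)).

B_2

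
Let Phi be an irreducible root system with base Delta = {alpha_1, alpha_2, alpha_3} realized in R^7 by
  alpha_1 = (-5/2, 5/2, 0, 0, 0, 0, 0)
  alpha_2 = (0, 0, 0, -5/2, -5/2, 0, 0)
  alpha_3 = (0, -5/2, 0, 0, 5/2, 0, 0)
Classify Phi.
Compute the Cartan integers a_ij = 2(alpha_i, alpha_j)/(alpha_j, alpha_j); the resulting 3x3 Cartan matrix is
[[2, 0, -1], [0, 2, -1], [-1, -1, 2]].
All simple roots have the same length, so the diagram is simply laced. The associated Dynkin diagram is a chain of 3 nodes with single edges (A_3), so the type is A_3 (the algebra sl(4)).

A_3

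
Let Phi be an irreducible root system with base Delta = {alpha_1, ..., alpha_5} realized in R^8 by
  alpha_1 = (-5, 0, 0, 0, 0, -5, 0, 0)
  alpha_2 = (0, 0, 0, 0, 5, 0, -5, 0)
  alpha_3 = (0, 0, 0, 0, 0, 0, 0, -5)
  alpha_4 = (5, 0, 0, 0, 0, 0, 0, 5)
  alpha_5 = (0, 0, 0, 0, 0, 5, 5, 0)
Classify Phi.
type B_5

Compute the Cartan integers a_ij = 2(alpha_i, alpha_j)/(alpha_j, alpha_j); the resulting 5x5 Cartan matrix is
[[2, 0, 0, -1, -1], [0, 2, 0, 0, -1], [0, 0, 2, -1, 0], [-1, 0, -2, 2, 0], [-1, -1, 0, 0, 2]].
The roots have two lengths (squared-length ratio 2:1); the short ones are alpha_{3}. The associated Dynkin diagram is a chain of 5 nodes with a double edge at one end; the terminal node there is the unique short simple root (B_5), so the type is B_5 (the algebra so(11)).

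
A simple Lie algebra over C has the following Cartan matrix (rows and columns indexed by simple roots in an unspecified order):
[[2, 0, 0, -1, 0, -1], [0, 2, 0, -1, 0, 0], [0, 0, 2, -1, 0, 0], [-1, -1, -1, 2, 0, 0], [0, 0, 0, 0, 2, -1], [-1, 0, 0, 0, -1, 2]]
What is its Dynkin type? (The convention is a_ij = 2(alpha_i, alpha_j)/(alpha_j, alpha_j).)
D_6

The matrix has rank 6 with 2's on the diagonal. Reading the off-diagonal entries as Dynkin edges (a single edge where a_ij = a_ji = -1; a double or triple edge where a_ij * a_ji = 2 or 3), the diagram is a chain of 4 nodes with a fork of two nodes at one end (D_6). One simple-root ordering that puts it in standard form is (alpha_5, alpha_6, alpha_1, alpha_4, alpha_2, alpha_3). So the algebra is type D_6, i.e. so(12).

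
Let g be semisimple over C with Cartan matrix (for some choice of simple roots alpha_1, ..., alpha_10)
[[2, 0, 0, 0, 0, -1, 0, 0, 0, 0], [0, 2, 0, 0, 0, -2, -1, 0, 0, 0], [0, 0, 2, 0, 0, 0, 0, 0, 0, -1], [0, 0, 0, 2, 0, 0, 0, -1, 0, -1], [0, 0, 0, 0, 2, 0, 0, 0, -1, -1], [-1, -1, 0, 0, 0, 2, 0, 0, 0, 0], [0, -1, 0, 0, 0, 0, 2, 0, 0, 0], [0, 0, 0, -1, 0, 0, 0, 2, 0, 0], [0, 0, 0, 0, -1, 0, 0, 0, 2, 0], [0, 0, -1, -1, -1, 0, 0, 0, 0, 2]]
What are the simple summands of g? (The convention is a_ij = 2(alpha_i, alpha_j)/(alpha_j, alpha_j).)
E6 ⊕ F4

The diagram associated to this matrix has two connected components: the simple roots {alpha_3, alpha_4, alpha_5, alpha_8, alpha_9, alpha_10} form a chain of 5 nodes with one extra node attached to the third node from one end (E_6), and {alpha_1, alpha_2, alpha_6, alpha_7} form a chain of 4 nodes with a double edge between the middle two (F_4). A semisimple Lie algebra decomposes uniquely as the direct sum of simple ideals, one per connected component of its Dynkin diagram, so g ≅ E_6 ⊕ F_4 (dimension 78 + 52 = 130).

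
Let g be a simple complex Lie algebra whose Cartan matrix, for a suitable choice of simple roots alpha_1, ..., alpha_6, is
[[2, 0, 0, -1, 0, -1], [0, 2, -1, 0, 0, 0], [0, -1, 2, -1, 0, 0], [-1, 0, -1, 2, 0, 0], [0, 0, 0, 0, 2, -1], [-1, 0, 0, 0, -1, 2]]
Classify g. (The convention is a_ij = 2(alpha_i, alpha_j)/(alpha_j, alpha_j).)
The matrix has rank 6 with 2's on the diagonal. Reading the off-diagonal entries as Dynkin edges (a single edge where a_ij = a_ji = -1; a double or triple edge where a_ij * a_ji = 2 or 3), the diagram is a chain of 6 nodes with single edges (A_6). One simple-root ordering that puts it in standard form is (alpha_2, alpha_3, alpha_4, alpha_1, alpha_6, alpha_5). So the algebra is type A_6, i.e. sl(7).

A6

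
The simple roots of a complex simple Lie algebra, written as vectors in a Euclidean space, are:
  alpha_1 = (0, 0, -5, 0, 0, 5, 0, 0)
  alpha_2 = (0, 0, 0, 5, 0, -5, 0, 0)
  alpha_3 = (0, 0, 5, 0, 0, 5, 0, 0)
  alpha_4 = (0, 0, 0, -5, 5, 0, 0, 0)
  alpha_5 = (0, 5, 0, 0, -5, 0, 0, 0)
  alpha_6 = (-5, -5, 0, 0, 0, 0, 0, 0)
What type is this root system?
D_6 (so(12))

Compute the Cartan integers a_ij = 2(alpha_i, alpha_j)/(alpha_j, alpha_j); the resulting 6x6 Cartan matrix is
[[2, -1, 0, 0, 0, 0], [-1, 2, -1, -1, 0, 0], [0, -1, 2, 0, 0, 0], [0, -1, 0, 2, -1, 0], [0, 0, 0, -1, 2, -1], [0, 0, 0, 0, -1, 2]].
All simple roots have the same length, so the diagram is simply laced. The associated Dynkin diagram is a chain of 4 nodes with a fork of two nodes at one end (D_6), so the type is D_6 (the algebra so(12)).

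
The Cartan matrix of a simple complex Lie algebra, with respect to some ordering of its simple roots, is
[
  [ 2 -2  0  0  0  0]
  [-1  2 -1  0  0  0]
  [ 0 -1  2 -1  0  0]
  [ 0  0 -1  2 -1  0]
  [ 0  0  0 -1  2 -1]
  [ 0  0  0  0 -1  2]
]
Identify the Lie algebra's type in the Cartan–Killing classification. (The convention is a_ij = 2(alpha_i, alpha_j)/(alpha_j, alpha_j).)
The matrix has rank 6 with 2's on the diagonal. Reading the off-diagonal entries as Dynkin edges (a single edge where a_ij = a_ji = -1; a double or triple edge where a_ij * a_ji = 2 or 3), the diagram is a chain of 6 nodes with a double edge at one end; the terminal node there is the unique long simple root (C_6). One simple-root ordering that puts it in standard form is (alpha_6, alpha_5, alpha_4, alpha_3, alpha_2, alpha_1). So the algebra is type C_6, i.e. sp(12).

C6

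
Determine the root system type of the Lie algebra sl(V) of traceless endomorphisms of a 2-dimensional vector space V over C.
A_1

This is sl(2), which has dimension 2^2 - 1 = 3 and rank 2 - 1 = 1 (a Cartan subalgebra is the diagonal traceless matrices). In the classification of classical Lie algebras, the special linear algebra sl(n+1) has type A_n; here n = 1, so the Dynkin diagram is a chain of 1 nodes with single edges (A_1). Hence the type is A_1.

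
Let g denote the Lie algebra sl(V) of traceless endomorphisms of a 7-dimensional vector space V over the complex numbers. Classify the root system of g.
A_6

This is sl(7), which has dimension 7^2 - 1 = 48 and rank 7 - 1 = 6 (a Cartan subalgebra is the diagonal traceless matrices). In the classification of classical Lie algebras, the special linear algebra sl(n+1) has type A_n; here n = 6, so the Dynkin diagram is a chain of 6 nodes with single edges (A_6). Hence the type is A_6.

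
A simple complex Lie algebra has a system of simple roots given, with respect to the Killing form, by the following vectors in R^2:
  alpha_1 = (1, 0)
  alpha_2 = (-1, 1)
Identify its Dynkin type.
B2

Compute the Cartan integers a_ij = 2(alpha_i, alpha_j)/(alpha_j, alpha_j); the resulting 2x2 Cartan matrix is
[[2, -1], [-2, 2]].
The roots have two lengths (squared-length ratio 2:1); the short ones are alpha_{1}. The associated Dynkin diagram is a chain of 2 nodes with a double edge at one end; the terminal node there is the unique short simple root (B_2), so the type is B_2 (the algebra so(5)).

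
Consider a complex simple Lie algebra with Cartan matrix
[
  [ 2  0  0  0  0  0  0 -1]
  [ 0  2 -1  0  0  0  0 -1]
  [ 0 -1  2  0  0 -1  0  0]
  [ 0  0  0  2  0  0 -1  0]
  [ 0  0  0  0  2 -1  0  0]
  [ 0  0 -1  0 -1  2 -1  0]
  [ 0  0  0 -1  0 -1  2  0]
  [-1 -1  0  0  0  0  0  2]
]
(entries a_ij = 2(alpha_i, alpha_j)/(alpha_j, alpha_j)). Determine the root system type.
The matrix has rank 8 with 2's on the diagonal. Reading the off-diagonal entries as Dynkin edges (a single edge where a_ij = a_ji = -1; a double or triple edge where a_ij * a_ji = 2 or 3), the diagram is a chain of 7 nodes with one extra node attached to the third node from one end (E_8). One simple-root ordering that puts it in standard form is (alpha_4, alpha_5, alpha_7, alpha_6, alpha_3, alpha_2, alpha_8, alpha_1). So the algebra is type E_8.

E8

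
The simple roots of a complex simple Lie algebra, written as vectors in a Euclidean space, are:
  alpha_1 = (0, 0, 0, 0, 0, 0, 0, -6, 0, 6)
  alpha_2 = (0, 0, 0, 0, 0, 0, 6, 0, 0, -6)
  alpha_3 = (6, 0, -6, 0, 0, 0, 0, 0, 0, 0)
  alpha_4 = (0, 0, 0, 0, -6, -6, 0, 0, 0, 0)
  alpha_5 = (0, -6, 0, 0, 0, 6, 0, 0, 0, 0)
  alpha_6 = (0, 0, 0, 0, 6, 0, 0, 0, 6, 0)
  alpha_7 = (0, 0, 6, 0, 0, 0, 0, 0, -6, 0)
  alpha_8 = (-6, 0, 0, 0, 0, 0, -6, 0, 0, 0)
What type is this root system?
A_8

Compute the Cartan integers a_ij = 2(alpha_i, alpha_j)/(alpha_j, alpha_j); the resulting 8x8 Cartan matrix is
[[2, -1, 0, 0, 0, 0, 0, 0], [-1, 2, 0, 0, 0, 0, 0, -1], [0, 0, 2, 0, 0, 0, -1, -1], [0, 0, 0, 2, -1, -1, 0, 0], [0, 0, 0, -1, 2, 0, 0, 0], [0, 0, 0, -1, 0, 2, -1, 0], [0, 0, -1, 0, 0, -1, 2, 0], [0, -1, -1, 0, 0, 0, 0, 2]].
All simple roots have the same length, so the diagram is simply laced. The associated Dynkin diagram is a chain of 8 nodes with single edges (A_8), so the type is A_8 (the algebra sl(9)).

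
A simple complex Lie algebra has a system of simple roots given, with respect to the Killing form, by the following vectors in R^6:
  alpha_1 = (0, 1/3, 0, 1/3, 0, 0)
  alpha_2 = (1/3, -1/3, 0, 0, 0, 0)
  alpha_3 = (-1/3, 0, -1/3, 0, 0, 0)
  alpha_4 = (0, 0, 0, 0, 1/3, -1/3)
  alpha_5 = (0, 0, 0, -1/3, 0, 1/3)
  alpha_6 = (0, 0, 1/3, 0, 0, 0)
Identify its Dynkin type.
B_6

Compute the Cartan integers a_ij = 2(alpha_i, alpha_j)/(alpha_j, alpha_j); the resulting 6x6 Cartan matrix is
[[2, -1, 0, 0, -1, 0], [-1, 2, -1, 0, 0, 0], [0, -1, 2, 0, 0, -2], [0, 0, 0, 2, -1, 0], [-1, 0, 0, -1, 2, 0], [0, 0, -1, 0, 0, 2]].
The roots have two lengths (squared-length ratio 2:1); the short ones are alpha_{6}. The associated Dynkin diagram is a chain of 6 nodes with a double edge at one end; the terminal node there is the unique short simple root (B_6), so the type is B_6 (the algebra so(13)).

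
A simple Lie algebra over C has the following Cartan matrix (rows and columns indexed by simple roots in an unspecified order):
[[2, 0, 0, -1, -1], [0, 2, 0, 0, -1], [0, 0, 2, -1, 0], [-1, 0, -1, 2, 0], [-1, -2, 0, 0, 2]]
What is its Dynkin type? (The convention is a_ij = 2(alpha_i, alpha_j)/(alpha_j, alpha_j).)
B_5 (so(11))

The matrix has rank 5 with 2's on the diagonal. Reading the off-diagonal entries as Dynkin edges (a single edge where a_ij = a_ji = -1; a double or triple edge where a_ij * a_ji = 2 or 3), the diagram is a chain of 5 nodes with a double edge at one end; the terminal node there is the unique short simple root (B_5). One simple-root ordering that puts it in standard form is (alpha_3, alpha_4, alpha_1, alpha_5, alpha_2). So the algebra is type B_5, i.e. so(11).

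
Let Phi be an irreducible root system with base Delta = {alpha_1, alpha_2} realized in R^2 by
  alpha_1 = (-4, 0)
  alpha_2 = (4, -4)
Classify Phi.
B_2

Compute the Cartan integers a_ij = 2(alpha_i, alpha_j)/(alpha_j, alpha_j); the resulting 2x2 Cartan matrix is
[[2, -1], [-2, 2]].
The roots have two lengths (squared-length ratio 2:1); the short ones are alpha_{1}. The associated Dynkin diagram is a chain of 2 nodes with a double edge at one end; the terminal node there is the unique short simple root (B_2), so the type is B_2 (the algebra so(5)).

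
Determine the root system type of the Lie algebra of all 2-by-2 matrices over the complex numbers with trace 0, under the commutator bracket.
A1

This is sl(2), which has dimension 2^2 - 1 = 3 and rank 2 - 1 = 1 (a Cartan subalgebra is the diagonal traceless matrices). In the classification of classical Lie algebras, the special linear algebra sl(n+1) has type A_n; here n = 1, so the Dynkin diagram is a chain of 1 nodes with single edges (A_1). Hence the type is A_1.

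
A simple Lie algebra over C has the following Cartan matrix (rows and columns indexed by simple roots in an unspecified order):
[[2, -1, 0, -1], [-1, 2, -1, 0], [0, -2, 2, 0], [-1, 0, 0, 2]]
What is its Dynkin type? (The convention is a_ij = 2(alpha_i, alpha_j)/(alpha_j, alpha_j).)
C_4

The matrix has rank 4 with 2's on the diagonal. Reading the off-diagonal entries as Dynkin edges (a single edge where a_ij = a_ji = -1; a double or triple edge where a_ij * a_ji = 2 or 3), the diagram is a chain of 4 nodes with a double edge at one end; the terminal node there is the unique long simple root (C_4). One simple-root ordering that puts it in standard form is (alpha_4, alpha_1, alpha_2, alpha_3). So the algebra is type C_4, i.e. sp(8).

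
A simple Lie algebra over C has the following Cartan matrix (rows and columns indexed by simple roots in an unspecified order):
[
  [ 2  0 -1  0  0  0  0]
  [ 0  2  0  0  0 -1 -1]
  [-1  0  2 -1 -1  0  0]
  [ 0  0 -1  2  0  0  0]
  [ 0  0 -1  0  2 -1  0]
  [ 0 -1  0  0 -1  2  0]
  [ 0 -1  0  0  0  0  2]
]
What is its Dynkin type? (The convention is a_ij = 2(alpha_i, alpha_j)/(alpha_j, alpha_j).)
D_7

The matrix has rank 7 with 2's on the diagonal. Reading the off-diagonal entries as Dynkin edges (a single edge where a_ij = a_ji = -1; a double or triple edge where a_ij * a_ji = 2 or 3), the diagram is a chain of 5 nodes with a fork of two nodes at one end (D_7). One simple-root ordering that puts it in standard form is (alpha_7, alpha_2, alpha_6, alpha_5, alpha_3, alpha_4, alpha_1). So the algebra is type D_7, i.e. so(14).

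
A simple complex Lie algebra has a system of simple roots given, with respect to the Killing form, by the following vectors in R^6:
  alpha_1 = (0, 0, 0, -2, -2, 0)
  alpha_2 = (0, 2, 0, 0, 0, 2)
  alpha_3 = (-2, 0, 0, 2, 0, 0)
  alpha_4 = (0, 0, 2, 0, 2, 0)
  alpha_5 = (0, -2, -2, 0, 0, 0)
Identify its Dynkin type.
Compute the Cartan integers a_ij = 2(alpha_i, alpha_j)/(alpha_j, alpha_j); the resulting 5x5 Cartan matrix is
[[2, 0, -1, -1, 0], [0, 2, 0, 0, -1], [-1, 0, 2, 0, 0], [-1, 0, 0, 2, -1], [0, -1, 0, -1, 2]].
All simple roots have the same length, so the diagram is simply laced. The associated Dynkin diagram is a chain of 5 nodes with single edges (A_5), so the type is A_5 (the algebra sl(6)).

type A_5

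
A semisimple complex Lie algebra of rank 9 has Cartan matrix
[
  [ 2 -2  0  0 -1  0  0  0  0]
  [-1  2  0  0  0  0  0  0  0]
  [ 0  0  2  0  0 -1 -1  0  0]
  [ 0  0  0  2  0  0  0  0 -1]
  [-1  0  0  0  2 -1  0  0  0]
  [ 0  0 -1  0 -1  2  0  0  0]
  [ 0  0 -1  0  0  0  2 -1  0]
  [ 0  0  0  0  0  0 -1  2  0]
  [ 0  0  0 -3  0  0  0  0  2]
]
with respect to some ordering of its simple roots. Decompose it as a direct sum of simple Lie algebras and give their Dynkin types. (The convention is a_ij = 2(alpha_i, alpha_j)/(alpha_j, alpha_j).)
The diagram associated to this matrix has two connected components: the simple roots {alpha_1, alpha_2, alpha_3, alpha_5, alpha_6, alpha_7, alpha_8} form a chain of 7 nodes with a double edge at one end; the terminal node there is the unique short simple root (B_7), and {alpha_4, alpha_9} form two nodes joined by a triple edge (G_2). A semisimple Lie algebra decomposes uniquely as the direct sum of simple ideals, one per connected component of its Dynkin diagram, so g ≅ B_7 ⊕ G_2 (dimension 105 + 14 = 119).

B_7 + G_2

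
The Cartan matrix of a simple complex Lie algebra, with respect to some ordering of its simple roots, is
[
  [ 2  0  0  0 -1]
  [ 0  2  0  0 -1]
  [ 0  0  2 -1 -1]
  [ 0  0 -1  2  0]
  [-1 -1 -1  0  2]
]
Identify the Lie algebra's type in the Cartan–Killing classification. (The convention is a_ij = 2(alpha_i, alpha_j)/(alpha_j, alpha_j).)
D5

The matrix has rank 5 with 2's on the diagonal. Reading the off-diagonal entries as Dynkin edges (a single edge where a_ij = a_ji = -1; a double or triple edge where a_ij * a_ji = 2 or 3), the diagram is a chain of 3 nodes with a fork of two nodes at one end (D_5). One simple-root ordering that puts it in standard form is (alpha_4, alpha_3, alpha_5, alpha_1, alpha_2). So the algebra is type D_5, i.e. so(10).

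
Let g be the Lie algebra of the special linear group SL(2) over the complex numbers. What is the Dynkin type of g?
This is sl(2), which has dimension 2^2 - 1 = 3 and rank 2 - 1 = 1 (a Cartan subalgebra is the diagonal traceless matrices). In the classification of classical Lie algebras, the special linear algebra sl(n+1) has type A_n; here n = 1, so the Dynkin diagram is a chain of 1 nodes with single edges (A_1). Hence the type is A_1.

type A_1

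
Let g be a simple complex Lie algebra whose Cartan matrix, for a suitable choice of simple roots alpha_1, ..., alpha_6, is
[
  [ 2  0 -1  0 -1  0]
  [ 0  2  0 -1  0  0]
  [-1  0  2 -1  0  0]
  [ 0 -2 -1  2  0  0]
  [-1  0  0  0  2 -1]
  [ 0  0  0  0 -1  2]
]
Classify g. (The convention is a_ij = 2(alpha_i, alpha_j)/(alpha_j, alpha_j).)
B_6 (so(13))

The matrix has rank 6 with 2's on the diagonal. Reading the off-diagonal entries as Dynkin edges (a single edge where a_ij = a_ji = -1; a double or triple edge where a_ij * a_ji = 2 or 3), the diagram is a chain of 6 nodes with a double edge at one end; the terminal node there is the unique short simple root (B_6). One simple-root ordering that puts it in standard form is (alpha_6, alpha_5, alpha_1, alpha_3, alpha_4, alpha_2). So the algebra is type B_6, i.e. so(13).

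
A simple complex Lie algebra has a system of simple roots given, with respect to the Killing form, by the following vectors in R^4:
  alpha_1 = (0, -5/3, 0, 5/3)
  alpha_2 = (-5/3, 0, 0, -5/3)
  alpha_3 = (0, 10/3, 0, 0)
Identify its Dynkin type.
Compute the Cartan integers a_ij = 2(alpha_i, alpha_j)/(alpha_j, alpha_j); the resulting 3x3 Cartan matrix is
[[2, -1, -1], [-1, 2, 0], [-2, 0, 2]].
The roots have two lengths (squared-length ratio 2:1); the short ones are alpha_{1,2}. The associated Dynkin diagram is a chain of 3 nodes with a double edge at one end; the terminal node there is the unique long simple root (C_3), so the type is C_3 (the algebra sp(6)).

type C_3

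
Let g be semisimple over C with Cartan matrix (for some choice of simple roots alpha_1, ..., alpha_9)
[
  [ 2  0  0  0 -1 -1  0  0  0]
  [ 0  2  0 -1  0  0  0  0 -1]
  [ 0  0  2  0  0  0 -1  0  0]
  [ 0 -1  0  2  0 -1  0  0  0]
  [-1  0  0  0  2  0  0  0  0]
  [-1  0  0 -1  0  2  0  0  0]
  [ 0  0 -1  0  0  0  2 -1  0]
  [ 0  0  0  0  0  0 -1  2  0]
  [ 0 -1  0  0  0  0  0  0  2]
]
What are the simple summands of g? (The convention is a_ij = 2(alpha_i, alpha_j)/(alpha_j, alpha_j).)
A_3 + A_6

The diagram associated to this matrix has two connected components: the simple roots {alpha_3, alpha_7, alpha_8} form a chain of 3 nodes with single edges (A_3), and {alpha_1, alpha_2, alpha_4, alpha_5, alpha_6, alpha_9} form a chain of 6 nodes with single edges (A_6). A semisimple Lie algebra decomposes uniquely as the direct sum of simple ideals, one per connected component of its Dynkin diagram, so g ≅ A_3 ⊕ A_6 (dimension 15 + 48 = 63).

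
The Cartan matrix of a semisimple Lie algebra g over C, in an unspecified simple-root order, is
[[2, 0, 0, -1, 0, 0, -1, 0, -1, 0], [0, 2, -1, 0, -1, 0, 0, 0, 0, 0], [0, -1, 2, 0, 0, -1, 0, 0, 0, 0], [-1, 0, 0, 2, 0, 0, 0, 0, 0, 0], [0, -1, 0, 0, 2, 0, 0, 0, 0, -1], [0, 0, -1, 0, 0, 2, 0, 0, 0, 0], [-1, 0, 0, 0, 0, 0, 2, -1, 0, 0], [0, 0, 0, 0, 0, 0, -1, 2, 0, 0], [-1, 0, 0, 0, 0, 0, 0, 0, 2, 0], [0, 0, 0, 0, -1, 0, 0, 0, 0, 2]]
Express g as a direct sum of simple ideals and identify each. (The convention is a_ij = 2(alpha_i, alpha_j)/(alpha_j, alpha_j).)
A_5 + D_5

The diagram associated to this matrix has two connected components: the simple roots {alpha_2, alpha_3, alpha_5, alpha_6, alpha_10} form a chain of 5 nodes with single edges (A_5), and {alpha_1, alpha_4, alpha_7, alpha_8, alpha_9} form a chain of 3 nodes with a fork of two nodes at one end (D_5). A semisimple Lie algebra decomposes uniquely as the direct sum of simple ideals, one per connected component of its Dynkin diagram, so g ≅ A_5 ⊕ D_5 (dimension 35 + 45 = 80).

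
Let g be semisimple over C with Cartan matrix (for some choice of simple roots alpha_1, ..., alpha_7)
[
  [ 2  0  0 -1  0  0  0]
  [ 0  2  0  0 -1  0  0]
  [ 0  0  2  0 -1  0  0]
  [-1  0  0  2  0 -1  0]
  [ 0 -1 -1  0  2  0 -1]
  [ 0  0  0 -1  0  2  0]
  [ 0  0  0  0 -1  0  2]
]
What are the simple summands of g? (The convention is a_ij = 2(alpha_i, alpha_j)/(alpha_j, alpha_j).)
The diagram associated to this matrix has two connected components: the simple roots {alpha_1, alpha_4, alpha_6} form a chain of 3 nodes with single edges (A_3), and {alpha_2, alpha_3, alpha_5, alpha_7} form a chain of 2 nodes with a fork of two nodes at one end (D_4). A semisimple Lie algebra decomposes uniquely as the direct sum of simple ideals, one per connected component of its Dynkin diagram, so g ≅ A_3 ⊕ D_4 (dimension 15 + 28 = 43).

A_3 (sl(4)) ⊕ D_4 (so(8))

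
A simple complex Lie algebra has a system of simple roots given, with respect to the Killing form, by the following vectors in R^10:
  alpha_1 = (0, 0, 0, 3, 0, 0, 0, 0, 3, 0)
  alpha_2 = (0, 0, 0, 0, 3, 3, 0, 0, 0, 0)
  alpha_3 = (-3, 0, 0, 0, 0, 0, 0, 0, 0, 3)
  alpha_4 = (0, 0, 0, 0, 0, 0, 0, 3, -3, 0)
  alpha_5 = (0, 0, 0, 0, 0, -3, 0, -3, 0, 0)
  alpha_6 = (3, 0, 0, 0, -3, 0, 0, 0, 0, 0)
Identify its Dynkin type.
A_6 (sl(7))

Compute the Cartan integers a_ij = 2(alpha_i, alpha_j)/(alpha_j, alpha_j); the resulting 6x6 Cartan matrix is
[[2, 0, 0, -1, 0, 0], [0, 2, 0, 0, -1, -1], [0, 0, 2, 0, 0, -1], [-1, 0, 0, 2, -1, 0], [0, -1, 0, -1, 2, 0], [0, -1, -1, 0, 0, 2]].
All simple roots have the same length, so the diagram is simply laced. The associated Dynkin diagram is a chain of 6 nodes with single edges (A_6), so the type is A_6 (the algebra sl(7)).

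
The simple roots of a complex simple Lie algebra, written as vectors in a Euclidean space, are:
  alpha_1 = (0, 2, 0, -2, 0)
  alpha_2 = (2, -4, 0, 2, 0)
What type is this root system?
type G_2

Compute the Cartan integers a_ij = 2(alpha_i, alpha_j)/(alpha_j, alpha_j); the resulting 2x2 Cartan matrix is
[[2, -1], [-3, 2]].
The roots have two lengths (squared-length ratio 3:1); the short ones are alpha_{1}. The associated Dynkin diagram is two nodes joined by a triple edge (G_2), so the type is G_2.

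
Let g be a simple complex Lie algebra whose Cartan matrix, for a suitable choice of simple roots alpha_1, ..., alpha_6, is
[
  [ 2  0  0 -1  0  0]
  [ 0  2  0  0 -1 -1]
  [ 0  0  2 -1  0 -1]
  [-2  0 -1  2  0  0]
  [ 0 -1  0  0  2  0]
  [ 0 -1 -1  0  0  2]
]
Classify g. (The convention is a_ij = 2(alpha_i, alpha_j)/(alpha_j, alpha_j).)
type B_6

The matrix has rank 6 with 2's on the diagonal. Reading the off-diagonal entries as Dynkin edges (a single edge where a_ij = a_ji = -1; a double or triple edge where a_ij * a_ji = 2 or 3), the diagram is a chain of 6 nodes with a double edge at one end; the terminal node there is the unique short simple root (B_6). One simple-root ordering that puts it in standard form is (alpha_5, alpha_2, alpha_6, alpha_3, alpha_4, alpha_1). So the algebra is type B_6, i.e. so(13).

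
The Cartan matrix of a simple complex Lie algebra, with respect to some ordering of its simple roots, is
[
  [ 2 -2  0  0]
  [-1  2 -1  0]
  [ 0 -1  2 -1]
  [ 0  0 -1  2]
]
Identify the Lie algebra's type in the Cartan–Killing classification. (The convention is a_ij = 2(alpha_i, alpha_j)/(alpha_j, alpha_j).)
The matrix has rank 4 with 2's on the diagonal. Reading the off-diagonal entries as Dynkin edges (a single edge where a_ij = a_ji = -1; a double or triple edge where a_ij * a_ji = 2 or 3), the diagram is a chain of 4 nodes with a double edge at one end; the terminal node there is the unique long simple root (C_4). One simple-root ordering that puts it in standard form is (alpha_4, alpha_3, alpha_2, alpha_1). So the algebra is type C_4, i.e. sp(8).

C4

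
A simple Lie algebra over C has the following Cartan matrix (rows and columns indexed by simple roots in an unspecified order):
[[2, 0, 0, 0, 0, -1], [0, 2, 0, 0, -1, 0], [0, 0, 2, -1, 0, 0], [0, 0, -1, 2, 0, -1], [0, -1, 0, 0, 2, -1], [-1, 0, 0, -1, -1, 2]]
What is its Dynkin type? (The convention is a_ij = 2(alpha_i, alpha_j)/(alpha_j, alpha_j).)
The matrix has rank 6 with 2's on the diagonal. Reading the off-diagonal entries as Dynkin edges (a single edge where a_ij = a_ji = -1; a double or triple edge where a_ij * a_ji = 2 or 3), the diagram is a chain of 5 nodes with one extra node attached to the third node from one end (E_6). One simple-root ordering that puts it in standard form is (alpha_3, alpha_1, alpha_4, alpha_6, alpha_5, alpha_2). So the algebra is type E_6.

type E_6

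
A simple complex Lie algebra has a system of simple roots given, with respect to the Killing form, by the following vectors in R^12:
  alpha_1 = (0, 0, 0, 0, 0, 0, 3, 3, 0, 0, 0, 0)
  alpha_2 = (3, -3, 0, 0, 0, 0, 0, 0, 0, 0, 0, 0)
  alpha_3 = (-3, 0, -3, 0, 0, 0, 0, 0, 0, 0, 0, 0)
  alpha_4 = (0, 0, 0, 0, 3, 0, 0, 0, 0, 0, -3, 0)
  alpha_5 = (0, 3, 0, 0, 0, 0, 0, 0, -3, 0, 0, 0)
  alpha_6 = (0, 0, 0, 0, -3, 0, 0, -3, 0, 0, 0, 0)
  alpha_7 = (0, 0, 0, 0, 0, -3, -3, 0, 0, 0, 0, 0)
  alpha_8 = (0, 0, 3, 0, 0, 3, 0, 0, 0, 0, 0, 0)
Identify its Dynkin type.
A_8 (sl(9))

Compute the Cartan integers a_ij = 2(alpha_i, alpha_j)/(alpha_j, alpha_j); the resulting 8x8 Cartan matrix is
[[2, 0, 0, 0, 0, -1, -1, 0], [0, 2, -1, 0, -1, 0, 0, 0], [0, -1, 2, 0, 0, 0, 0, -1], [0, 0, 0, 2, 0, -1, 0, 0], [0, -1, 0, 0, 2, 0, 0, 0], [-1, 0, 0, -1, 0, 2, 0, 0], [-1, 0, 0, 0, 0, 0, 2, -1], [0, 0, -1, 0, 0, 0, -1, 2]].
All simple roots have the same length, so the diagram is simply laced. The associated Dynkin diagram is a chain of 8 nodes with single edges (A_8), so the type is A_8 (the algebra sl(9)).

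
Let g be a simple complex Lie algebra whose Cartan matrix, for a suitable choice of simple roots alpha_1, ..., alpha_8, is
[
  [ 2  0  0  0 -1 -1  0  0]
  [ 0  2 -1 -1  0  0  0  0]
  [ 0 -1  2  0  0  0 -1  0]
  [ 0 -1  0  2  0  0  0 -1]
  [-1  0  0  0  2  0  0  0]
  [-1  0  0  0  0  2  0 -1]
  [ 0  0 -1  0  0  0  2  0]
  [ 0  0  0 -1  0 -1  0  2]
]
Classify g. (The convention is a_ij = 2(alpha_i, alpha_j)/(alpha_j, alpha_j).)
type A_8

The matrix has rank 8 with 2's on the diagonal. Reading the off-diagonal entries as Dynkin edges (a single edge where a_ij = a_ji = -1; a double or triple edge where a_ij * a_ji = 2 or 3), the diagram is a chain of 8 nodes with single edges (A_8). One simple-root ordering that puts it in standard form is (alpha_7, alpha_3, alpha_2, alpha_4, alpha_8, alpha_6, alpha_1, alpha_5). So the algebra is type A_8, i.e. sl(9).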